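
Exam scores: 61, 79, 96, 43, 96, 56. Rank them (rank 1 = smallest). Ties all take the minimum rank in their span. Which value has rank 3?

Sorted (ascending): 43, 56, 61, 79, 96, 96
The 2 values of 96 occupy positions 5–6 → each gets rank 5.
Rank 3 → value 61.

61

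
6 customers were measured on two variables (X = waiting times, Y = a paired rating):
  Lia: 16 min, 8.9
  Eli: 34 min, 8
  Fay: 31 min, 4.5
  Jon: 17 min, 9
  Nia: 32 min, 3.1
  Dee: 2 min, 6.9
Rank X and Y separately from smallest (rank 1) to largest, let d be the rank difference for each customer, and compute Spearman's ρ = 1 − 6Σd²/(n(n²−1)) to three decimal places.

-0.314

Ranks of variable 1: 2, 6, 4, 3, 5, 1
Ranks of variable 2: 5, 4, 2, 6, 1, 3
d = r₁ − r₂: -3, 2, 2, -3, 4, -2
d²: 9, 4, 4, 9, 16, 4; Σd² = 46
ρ = 1 − 6·46/(6·35) = 1 − 276/210 = -0.314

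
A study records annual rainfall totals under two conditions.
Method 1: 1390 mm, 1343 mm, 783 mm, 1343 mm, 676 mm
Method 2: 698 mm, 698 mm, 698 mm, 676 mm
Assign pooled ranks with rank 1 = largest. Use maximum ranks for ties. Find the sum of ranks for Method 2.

30

Sorted (descending): 1390, 1343, 1343, 783, 698, 698, 698, 676, 676
The 2 values of 1343 occupy positions 2–3 → each gets rank 3.
The 3 values of 698 occupy positions 5–7 → each gets rank 7.
The 2 values of 676 occupy positions 8–9 → each gets rank 9.
Method 2 values → pooled ranks: 698→7, 698→7, 698→7, 676→9
Rank sum = 7 + 7 + 7 + 9 = 30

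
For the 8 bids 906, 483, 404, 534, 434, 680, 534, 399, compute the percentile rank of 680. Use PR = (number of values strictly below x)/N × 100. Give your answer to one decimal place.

75.0

N = 8.
Strictly below 680: 6. Equal to 680: 1.
PR = 6/8 × 100 = 75.0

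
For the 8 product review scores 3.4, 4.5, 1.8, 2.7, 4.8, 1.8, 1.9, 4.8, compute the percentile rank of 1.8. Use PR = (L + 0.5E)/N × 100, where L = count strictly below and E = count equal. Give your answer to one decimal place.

12.5

N = 8.
Strictly below 1.8: 0. Equal to 1.8: 2.
PR = (0 + 0.5·2)/8 × 100 = 12.5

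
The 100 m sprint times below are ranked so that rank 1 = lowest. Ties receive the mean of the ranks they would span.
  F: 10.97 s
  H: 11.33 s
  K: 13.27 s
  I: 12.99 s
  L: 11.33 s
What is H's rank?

2.5

Sorted (ascending): 10.97, 11.33, 11.33, 12.99, 13.27
The 2 values of 11.33 occupy positions 2–3 → average rank (2+3)/2 = 2.5.
H has value 11.33 s → rank 2.5.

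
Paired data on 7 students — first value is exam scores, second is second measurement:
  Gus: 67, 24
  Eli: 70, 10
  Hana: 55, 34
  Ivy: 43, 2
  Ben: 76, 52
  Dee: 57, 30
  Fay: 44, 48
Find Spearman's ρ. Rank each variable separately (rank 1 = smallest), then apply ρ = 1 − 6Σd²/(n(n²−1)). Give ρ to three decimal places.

0.286

Ranks of variable 1: 5, 6, 3, 1, 7, 4, 2
Ranks of variable 2: 3, 2, 5, 1, 7, 4, 6
d = r₁ − r₂: 2, 4, -2, 0, 0, 0, -4
d²: 4, 16, 4, 0, 0, 0, 16; Σd² = 40
ρ = 1 − 6·40/(7·48) = 1 − 240/336 = 0.286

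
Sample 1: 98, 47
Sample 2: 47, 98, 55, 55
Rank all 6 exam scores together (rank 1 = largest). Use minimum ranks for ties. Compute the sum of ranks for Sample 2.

12

Sorted (descending): 98, 98, 55, 55, 47, 47
The 2 values of 98 occupy positions 1–2 → each gets rank 1.
The 2 values of 55 occupy positions 3–4 → each gets rank 3.
The 2 values of 47 occupy positions 5–6 → each gets rank 5.
Sample 2 values → pooled ranks: 47→5, 98→1, 55→3, 55→3
Rank sum = 5 + 1 + 3 + 3 = 12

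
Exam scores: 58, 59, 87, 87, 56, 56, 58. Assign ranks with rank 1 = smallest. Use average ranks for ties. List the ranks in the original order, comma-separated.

3.5, 5, 6.5, 6.5, 1.5, 1.5, 3.5

Sorted (ascending): 56, 56, 58, 58, 59, 87, 87
The 2 values of 56 occupy positions 1–2 → average rank (1+2)/2 = 1.5.
The 2 values of 58 occupy positions 3–4 → average rank (3+4)/2 = 3.5.
The 2 values of 87 occupy positions 6–7 → average rank (6+7)/2 = 6.5.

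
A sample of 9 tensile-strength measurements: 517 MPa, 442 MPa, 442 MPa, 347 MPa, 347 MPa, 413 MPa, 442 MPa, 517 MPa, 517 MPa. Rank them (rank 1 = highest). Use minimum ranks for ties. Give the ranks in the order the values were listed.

Sorted (descending): 517, 517, 517, 442, 442, 442, 413, 347, 347
The 3 values of 517 occupy positions 1–3 → each gets rank 1.
The 3 values of 442 occupy positions 4–6 → each gets rank 4.
The 2 values of 347 occupy positions 8–9 → each gets rank 8.

1, 4, 4, 8, 8, 7, 4, 1, 1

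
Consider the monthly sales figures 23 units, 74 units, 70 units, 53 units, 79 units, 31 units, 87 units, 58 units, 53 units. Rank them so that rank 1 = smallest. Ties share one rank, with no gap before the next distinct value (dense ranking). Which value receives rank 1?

23

Sorted (ascending): 23, 31, 53, 53, 58, 70, 74, 79, 87
The 2 values of 53 share dense rank 3.
Remaining distinct values take the next consecutive integers.
Rank 1 → value 23.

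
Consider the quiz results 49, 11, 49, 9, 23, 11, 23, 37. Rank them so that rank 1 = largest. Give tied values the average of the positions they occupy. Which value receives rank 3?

Sorted (descending): 49, 49, 37, 23, 23, 11, 11, 9
The 2 values of 49 occupy positions 1–2 → average rank (1+2)/2 = 1.5.
The 2 values of 23 occupy positions 4–5 → average rank (4+5)/2 = 4.5.
The 2 values of 11 occupy positions 6–7 → average rank (6+7)/2 = 6.5.
Rank 3 → value 37.

37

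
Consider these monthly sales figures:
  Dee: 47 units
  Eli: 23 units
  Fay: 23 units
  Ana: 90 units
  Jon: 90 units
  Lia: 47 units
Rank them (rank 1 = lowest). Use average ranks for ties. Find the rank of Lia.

3.5

Sorted (ascending): 23, 23, 47, 47, 90, 90
The 2 values of 23 occupy positions 1–2 → average rank (1+2)/2 = 1.5.
The 2 values of 47 occupy positions 3–4 → average rank (3+4)/2 = 3.5.
The 2 values of 90 occupy positions 5–6 → average rank (5+6)/2 = 5.5.
Lia has value 47 units → rank 3.5.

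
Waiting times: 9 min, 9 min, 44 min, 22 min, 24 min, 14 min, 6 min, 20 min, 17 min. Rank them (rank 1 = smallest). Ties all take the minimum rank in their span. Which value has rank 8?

Sorted (ascending): 6, 9, 9, 14, 17, 20, 22, 24, 44
The 2 values of 9 occupy positions 2–3 → each gets rank 2.
Rank 8 → value 24.

24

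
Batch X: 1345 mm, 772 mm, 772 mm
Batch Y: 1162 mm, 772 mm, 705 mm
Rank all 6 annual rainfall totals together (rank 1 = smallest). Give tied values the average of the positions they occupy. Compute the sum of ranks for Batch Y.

9

Sorted (ascending): 705, 772, 772, 772, 1162, 1345
The 3 values of 772 occupy positions 2–4 → average rank 3.
Batch Y values → pooled ranks: 1162→5, 772→3, 705→1
Rank sum = 5 + 3 + 1 = 9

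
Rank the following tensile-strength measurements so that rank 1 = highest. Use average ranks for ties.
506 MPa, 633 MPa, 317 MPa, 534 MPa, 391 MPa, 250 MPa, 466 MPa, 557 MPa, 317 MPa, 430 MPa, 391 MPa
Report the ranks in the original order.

4, 1, 9.5, 3, 7.5, 11, 5, 2, 9.5, 6, 7.5

Sorted (descending): 633, 557, 534, 506, 466, 430, 391, 391, 317, 317, 250
The 2 values of 391 occupy positions 7–8 → average rank (7+8)/2 = 7.5.
The 2 values of 317 occupy positions 9–10 → average rank (9+10)/2 = 9.5.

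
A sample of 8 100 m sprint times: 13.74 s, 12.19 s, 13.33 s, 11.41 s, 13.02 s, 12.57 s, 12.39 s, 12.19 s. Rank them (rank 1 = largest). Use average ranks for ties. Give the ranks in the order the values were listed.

1, 6.5, 2, 8, 3, 4, 5, 6.5

Sorted (descending): 13.74, 13.33, 13.02, 12.57, 12.39, 12.19, 12.19, 11.41
The 2 values of 12.19 occupy positions 6–7 → average rank (6+7)/2 = 6.5.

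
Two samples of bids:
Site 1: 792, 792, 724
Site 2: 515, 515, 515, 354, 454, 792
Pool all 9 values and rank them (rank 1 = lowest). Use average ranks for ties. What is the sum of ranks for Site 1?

Sorted (ascending): 354, 454, 515, 515, 515, 724, 792, 792, 792
The 3 values of 515 occupy positions 3–5 → average rank 4.
The 3 values of 792 occupy positions 7–9 → average rank 8.
Site 1 values → pooled ranks: 792→8, 792→8, 724→6
Rank sum = 8 + 8 + 6 = 22

22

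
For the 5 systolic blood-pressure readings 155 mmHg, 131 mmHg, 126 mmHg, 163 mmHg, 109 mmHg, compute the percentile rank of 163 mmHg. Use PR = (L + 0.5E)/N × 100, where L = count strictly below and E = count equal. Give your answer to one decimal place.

N = 5.
Strictly below 163: 4. Equal to 163: 1.
PR = (4 + 0.5·1)/5 × 100 = 90.0

90.0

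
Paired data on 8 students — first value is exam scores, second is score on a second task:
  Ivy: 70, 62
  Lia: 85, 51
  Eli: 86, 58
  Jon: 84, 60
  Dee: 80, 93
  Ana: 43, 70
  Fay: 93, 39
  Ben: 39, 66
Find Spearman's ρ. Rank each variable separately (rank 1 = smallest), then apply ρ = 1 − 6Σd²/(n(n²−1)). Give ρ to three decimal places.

-0.810

Ranks of variable 1: 3, 6, 7, 5, 4, 2, 8, 1
Ranks of variable 2: 5, 2, 3, 4, 8, 7, 1, 6
d = r₁ − r₂: -2, 4, 4, 1, -4, -5, 7, -5
d²: 4, 16, 16, 1, 16, 25, 49, 25; Σd² = 152
ρ = 1 − 6·152/(8·63) = 1 − 912/504 = -0.810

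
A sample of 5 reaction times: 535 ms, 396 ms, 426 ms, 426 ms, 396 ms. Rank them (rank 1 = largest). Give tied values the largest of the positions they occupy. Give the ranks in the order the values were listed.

1, 5, 3, 3, 5

Sorted (descending): 535, 426, 426, 396, 396
The 2 values of 426 occupy positions 2–3 → each gets rank 3.
The 2 values of 396 occupy positions 4–5 → each gets rank 5.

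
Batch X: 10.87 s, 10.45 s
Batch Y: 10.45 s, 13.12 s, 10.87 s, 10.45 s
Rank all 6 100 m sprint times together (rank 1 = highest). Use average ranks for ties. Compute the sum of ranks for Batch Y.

Sorted (descending): 13.12, 10.87, 10.87, 10.45, 10.45, 10.45
The 2 values of 10.87 occupy positions 2–3 → average rank (2+3)/2 = 2.5.
The 3 values of 10.45 occupy positions 4–6 → average rank 5.
Batch Y values → pooled ranks: 10.45→5, 13.12→1, 10.87→2.5, 10.45→5
Rank sum = 5 + 1 + 2.5 + 5 = 13.5

13.5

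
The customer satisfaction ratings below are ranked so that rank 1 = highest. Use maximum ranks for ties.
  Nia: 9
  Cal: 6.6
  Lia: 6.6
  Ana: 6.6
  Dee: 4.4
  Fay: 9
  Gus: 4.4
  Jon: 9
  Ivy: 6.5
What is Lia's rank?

Sorted (descending): 9, 9, 9, 6.6, 6.6, 6.6, 6.5, 4.4, 4.4
The 3 values of 9 occupy positions 1–3 → each gets rank 3.
The 3 values of 6.6 occupy positions 4–6 → each gets rank 6.
The 2 values of 4.4 occupy positions 8–9 → each gets rank 9.
Lia has value 6.6 → rank 6.

6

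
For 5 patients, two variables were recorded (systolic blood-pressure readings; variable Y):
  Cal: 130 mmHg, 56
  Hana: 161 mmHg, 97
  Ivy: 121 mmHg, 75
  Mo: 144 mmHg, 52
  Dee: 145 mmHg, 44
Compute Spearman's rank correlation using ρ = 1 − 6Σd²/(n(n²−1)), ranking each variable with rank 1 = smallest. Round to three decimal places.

Ranks of variable 1: 2, 5, 1, 3, 4
Ranks of variable 2: 3, 5, 4, 2, 1
d = r₁ − r₂: -1, 0, -3, 1, 3
d²: 1, 0, 9, 1, 9; Σd² = 20
ρ = 1 − 6·20/(5·24) = 1 − 120/120 = 0.000

0.000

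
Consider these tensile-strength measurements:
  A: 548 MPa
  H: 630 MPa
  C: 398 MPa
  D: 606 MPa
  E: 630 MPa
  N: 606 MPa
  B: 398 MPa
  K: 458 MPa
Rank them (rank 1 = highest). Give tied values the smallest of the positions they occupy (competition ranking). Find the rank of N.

Sorted (descending): 630, 630, 606, 606, 548, 458, 398, 398
The 2 values of 630 occupy positions 1–2 → each gets rank 1.
The 2 values of 606 occupy positions 3–4 → each gets rank 3.
The 2 values of 398 occupy positions 7–8 → each gets rank 7.
N has value 606 MPa → rank 3.

3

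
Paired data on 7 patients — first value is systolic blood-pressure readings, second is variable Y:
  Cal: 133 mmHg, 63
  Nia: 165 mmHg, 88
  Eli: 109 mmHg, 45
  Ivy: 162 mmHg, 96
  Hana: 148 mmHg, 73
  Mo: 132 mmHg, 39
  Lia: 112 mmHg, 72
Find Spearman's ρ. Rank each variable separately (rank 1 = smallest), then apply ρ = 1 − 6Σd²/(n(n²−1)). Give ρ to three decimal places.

Ranks of variable 1: 4, 7, 1, 6, 5, 3, 2
Ranks of variable 2: 3, 6, 2, 7, 5, 1, 4
d = r₁ − r₂: 1, 1, -1, -1, 0, 2, -2
d²: 1, 1, 1, 1, 0, 4, 4; Σd² = 12
ρ = 1 − 6·12/(7·48) = 1 − 72/336 = 0.786

0.786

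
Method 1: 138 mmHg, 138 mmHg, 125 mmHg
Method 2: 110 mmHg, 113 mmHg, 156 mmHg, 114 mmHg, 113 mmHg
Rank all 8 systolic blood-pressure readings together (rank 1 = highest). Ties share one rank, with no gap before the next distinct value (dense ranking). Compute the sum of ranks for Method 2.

Sorted (descending): 156, 138, 138, 125, 114, 113, 113, 110
The 2 values of 138 share dense rank 2.
The 2 values of 113 share dense rank 5.
Remaining distinct values take the next consecutive integers.
Method 2 values → pooled ranks: 110→6, 113→5, 156→1, 114→4, 113→5
Rank sum = 6 + 5 + 1 + 4 + 5 = 21

21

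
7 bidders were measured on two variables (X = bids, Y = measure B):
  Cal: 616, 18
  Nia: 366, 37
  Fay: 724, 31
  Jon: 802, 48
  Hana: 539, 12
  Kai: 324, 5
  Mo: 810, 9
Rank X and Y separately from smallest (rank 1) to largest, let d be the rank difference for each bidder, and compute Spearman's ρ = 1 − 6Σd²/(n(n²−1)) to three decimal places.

Ranks of variable 1: 4, 2, 5, 6, 3, 1, 7
Ranks of variable 2: 4, 6, 5, 7, 3, 1, 2
d = r₁ − r₂: 0, -4, 0, -1, 0, 0, 5
d²: 0, 16, 0, 1, 0, 0, 25; Σd² = 42
ρ = 1 − 6·42/(7·48) = 1 − 252/336 = 0.250

0.250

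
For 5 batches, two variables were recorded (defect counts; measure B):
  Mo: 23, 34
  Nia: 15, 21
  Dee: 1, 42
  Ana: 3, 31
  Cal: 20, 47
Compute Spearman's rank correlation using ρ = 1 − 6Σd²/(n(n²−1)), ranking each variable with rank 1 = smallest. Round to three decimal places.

0.100

Ranks of variable 1: 5, 3, 1, 2, 4
Ranks of variable 2: 3, 1, 4, 2, 5
d = r₁ − r₂: 2, 2, -3, 0, -1
d²: 4, 4, 9, 0, 1; Σd² = 18
ρ = 1 − 6·18/(5·24) = 1 − 108/120 = 0.100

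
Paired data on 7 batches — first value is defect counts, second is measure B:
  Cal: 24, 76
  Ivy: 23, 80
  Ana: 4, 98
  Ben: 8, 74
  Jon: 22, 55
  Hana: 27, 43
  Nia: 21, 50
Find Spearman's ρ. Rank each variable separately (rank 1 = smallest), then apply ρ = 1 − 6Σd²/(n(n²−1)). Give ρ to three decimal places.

-0.429

Ranks of variable 1: 6, 5, 1, 2, 4, 7, 3
Ranks of variable 2: 5, 6, 7, 4, 3, 1, 2
d = r₁ − r₂: 1, -1, -6, -2, 1, 6, 1
d²: 1, 1, 36, 4, 1, 36, 1; Σd² = 80
ρ = 1 − 6·80/(7·48) = 1 − 480/336 = -0.429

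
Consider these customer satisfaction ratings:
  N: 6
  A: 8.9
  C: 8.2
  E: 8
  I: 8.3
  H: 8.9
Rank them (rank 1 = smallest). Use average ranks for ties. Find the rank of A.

Sorted (ascending): 6, 8, 8.2, 8.3, 8.9, 8.9
The 2 values of 8.9 occupy positions 5–6 → average rank (5+6)/2 = 5.5.
A has value 8.9 → rank 5.5.

5.5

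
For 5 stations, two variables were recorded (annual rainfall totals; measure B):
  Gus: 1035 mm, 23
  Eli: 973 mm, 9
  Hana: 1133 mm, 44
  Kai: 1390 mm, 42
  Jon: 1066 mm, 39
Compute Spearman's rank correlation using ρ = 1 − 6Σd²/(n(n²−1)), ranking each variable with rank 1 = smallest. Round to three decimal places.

0.900

Ranks of variable 1: 2, 1, 4, 5, 3
Ranks of variable 2: 2, 1, 5, 4, 3
d = r₁ − r₂: 0, 0, -1, 1, 0
d²: 0, 0, 1, 1, 0; Σd² = 2
ρ = 1 − 6·2/(5·24) = 1 − 12/120 = 0.900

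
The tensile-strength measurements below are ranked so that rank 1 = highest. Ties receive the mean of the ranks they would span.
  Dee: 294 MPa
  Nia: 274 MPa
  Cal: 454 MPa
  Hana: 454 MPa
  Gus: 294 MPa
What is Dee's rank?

Sorted (descending): 454, 454, 294, 294, 274
The 2 values of 454 occupy positions 1–2 → average rank (1+2)/2 = 1.5.
The 2 values of 294 occupy positions 3–4 → average rank (3+4)/2 = 3.5.
Dee has value 294 MPa → rank 3.5.

3.5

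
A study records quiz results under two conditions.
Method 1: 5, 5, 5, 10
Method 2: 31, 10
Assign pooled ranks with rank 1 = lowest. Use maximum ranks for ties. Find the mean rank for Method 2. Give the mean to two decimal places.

5.50

Sorted (ascending): 5, 5, 5, 10, 10, 31
The 3 values of 5 occupy positions 1–3 → each gets rank 3.
The 2 values of 10 occupy positions 4–5 → each gets rank 5.
Method 2 values → pooled ranks: 31→6, 10→5
Mean rank = (6 + 5) / 2 = 5.50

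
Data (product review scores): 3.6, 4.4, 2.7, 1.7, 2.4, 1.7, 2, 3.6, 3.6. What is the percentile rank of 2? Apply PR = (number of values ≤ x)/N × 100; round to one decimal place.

N = 9.
Strictly below 2: 2. Equal to 2: 1.
PR = 3/9 × 100 = 33.3

33.3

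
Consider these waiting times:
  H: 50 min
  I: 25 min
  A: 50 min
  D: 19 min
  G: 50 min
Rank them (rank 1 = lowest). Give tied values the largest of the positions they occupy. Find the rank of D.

Sorted (ascending): 19, 25, 50, 50, 50
The 3 values of 50 occupy positions 3–5 → each gets rank 5.
D has value 19 min → rank 1.

1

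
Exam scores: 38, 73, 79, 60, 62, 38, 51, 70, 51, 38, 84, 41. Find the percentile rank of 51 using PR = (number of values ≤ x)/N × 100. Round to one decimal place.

50.0

N = 12.
Strictly below 51: 4. Equal to 51: 2.
PR = 6/12 × 100 = 50.0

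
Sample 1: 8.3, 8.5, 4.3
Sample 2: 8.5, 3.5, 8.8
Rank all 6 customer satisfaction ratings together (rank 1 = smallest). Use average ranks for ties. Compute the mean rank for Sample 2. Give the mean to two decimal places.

Sorted (ascending): 3.5, 4.3, 8.3, 8.5, 8.5, 8.8
The 2 values of 8.5 occupy positions 4–5 → average rank (4+5)/2 = 4.5.
Sample 2 values → pooled ranks: 8.5→4.5, 3.5→1, 8.8→6
Mean rank = (4.5 + 1 + 6) / 3 = 3.83

3.83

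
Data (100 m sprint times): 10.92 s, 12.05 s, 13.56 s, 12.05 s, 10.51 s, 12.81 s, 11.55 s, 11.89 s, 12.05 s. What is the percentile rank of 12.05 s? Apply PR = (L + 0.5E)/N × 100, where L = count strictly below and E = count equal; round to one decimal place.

61.1

N = 9.
Strictly below 12.05: 4. Equal to 12.05: 3.
PR = (4 + 0.5·3)/9 × 100 = 61.1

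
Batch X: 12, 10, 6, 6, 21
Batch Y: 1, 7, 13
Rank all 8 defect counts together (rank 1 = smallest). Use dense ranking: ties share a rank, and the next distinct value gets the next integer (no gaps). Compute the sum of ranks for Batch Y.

Sorted (ascending): 1, 6, 6, 7, 10, 12, 13, 21
The 2 values of 6 share dense rank 2.
Remaining distinct values take the next consecutive integers.
Batch Y values → pooled ranks: 1→1, 7→3, 13→6
Rank sum = 1 + 3 + 6 = 10

10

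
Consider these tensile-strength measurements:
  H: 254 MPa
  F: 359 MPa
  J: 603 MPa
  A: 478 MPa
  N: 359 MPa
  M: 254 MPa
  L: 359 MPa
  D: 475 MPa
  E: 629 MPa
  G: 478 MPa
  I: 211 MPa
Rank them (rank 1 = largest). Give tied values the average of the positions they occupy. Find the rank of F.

Sorted (descending): 629, 603, 478, 478, 475, 359, 359, 359, 254, 254, 211
The 2 values of 478 occupy positions 3–4 → average rank (3+4)/2 = 3.5.
The 3 values of 359 occupy positions 6–8 → average rank 7.
The 2 values of 254 occupy positions 9–10 → average rank (9+10)/2 = 9.5.
F has value 359 MPa → rank 7.

7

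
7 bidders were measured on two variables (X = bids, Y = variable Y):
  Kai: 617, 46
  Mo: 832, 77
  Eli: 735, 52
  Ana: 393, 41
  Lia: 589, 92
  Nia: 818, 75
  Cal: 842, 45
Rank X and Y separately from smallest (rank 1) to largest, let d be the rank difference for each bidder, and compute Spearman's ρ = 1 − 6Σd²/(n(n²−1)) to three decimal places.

Ranks of variable 1: 3, 6, 4, 1, 2, 5, 7
Ranks of variable 2: 3, 6, 4, 1, 7, 5, 2
d = r₁ − r₂: 0, 0, 0, 0, -5, 0, 5
d²: 0, 0, 0, 0, 25, 0, 25; Σd² = 50
ρ = 1 − 6·50/(7·48) = 1 − 300/336 = 0.107

0.107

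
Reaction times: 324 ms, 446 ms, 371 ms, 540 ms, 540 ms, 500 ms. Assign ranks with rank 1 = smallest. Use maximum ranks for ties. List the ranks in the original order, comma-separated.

1, 3, 2, 6, 6, 4

Sorted (ascending): 324, 371, 446, 500, 540, 540
The 2 values of 540 occupy positions 5–6 → each gets rank 6.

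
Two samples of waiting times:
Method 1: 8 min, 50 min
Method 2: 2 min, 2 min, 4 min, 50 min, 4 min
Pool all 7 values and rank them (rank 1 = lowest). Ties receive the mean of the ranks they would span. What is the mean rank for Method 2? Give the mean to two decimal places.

3.30

Sorted (ascending): 2, 2, 4, 4, 8, 50, 50
The 2 values of 2 occupy positions 1–2 → average rank (1+2)/2 = 1.5.
The 2 values of 4 occupy positions 3–4 → average rank (3+4)/2 = 3.5.
The 2 values of 50 occupy positions 6–7 → average rank (6+7)/2 = 6.5.
Method 2 values → pooled ranks: 2→1.5, 2→1.5, 4→3.5, 50→6.5, 4→3.5
Mean rank = (1.5 + 1.5 + 3.5 + 6.5 + 3.5) / 5 = 3.30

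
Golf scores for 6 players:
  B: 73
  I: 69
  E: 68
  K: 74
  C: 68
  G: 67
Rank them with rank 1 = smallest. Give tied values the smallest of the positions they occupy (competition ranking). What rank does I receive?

4

Sorted (ascending): 67, 68, 68, 69, 73, 74
The 2 values of 68 occupy positions 2–3 → each gets rank 2.
I has value 69 → rank 4.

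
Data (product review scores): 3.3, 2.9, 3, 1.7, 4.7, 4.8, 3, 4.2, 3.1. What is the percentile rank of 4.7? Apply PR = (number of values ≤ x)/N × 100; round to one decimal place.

N = 9.
Strictly below 4.7: 7. Equal to 4.7: 1.
PR = 8/9 × 100 = 88.9

88.9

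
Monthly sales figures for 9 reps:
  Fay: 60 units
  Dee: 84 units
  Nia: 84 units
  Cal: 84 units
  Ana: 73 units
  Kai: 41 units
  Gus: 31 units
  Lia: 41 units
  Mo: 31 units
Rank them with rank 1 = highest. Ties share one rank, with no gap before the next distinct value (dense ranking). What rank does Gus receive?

Sorted (descending): 84, 84, 84, 73, 60, 41, 41, 31, 31
The 3 values of 84 share dense rank 1.
The 2 values of 41 share dense rank 4.
The 2 values of 31 share dense rank 5.
Remaining distinct values take the next consecutive integers.
Gus has value 31 units → rank 5.

5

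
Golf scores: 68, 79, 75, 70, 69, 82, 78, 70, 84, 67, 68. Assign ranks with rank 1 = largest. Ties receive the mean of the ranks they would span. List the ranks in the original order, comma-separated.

9.5, 3, 5, 6.5, 8, 2, 4, 6.5, 1, 11, 9.5

Sorted (descending): 84, 82, 79, 78, 75, 70, 70, 69, 68, 68, 67
The 2 values of 70 occupy positions 6–7 → average rank (6+7)/2 = 6.5.
The 2 values of 68 occupy positions 9–10 → average rank (9+10)/2 = 9.5.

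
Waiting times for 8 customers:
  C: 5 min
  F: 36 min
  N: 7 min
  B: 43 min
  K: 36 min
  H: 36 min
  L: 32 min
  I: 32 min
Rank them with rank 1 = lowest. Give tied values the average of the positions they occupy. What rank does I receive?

3.5

Sorted (ascending): 5, 7, 32, 32, 36, 36, 36, 43
The 2 values of 32 occupy positions 3–4 → average rank (3+4)/2 = 3.5.
The 3 values of 36 occupy positions 5–7 → average rank 6.
I has value 32 min → rank 3.5.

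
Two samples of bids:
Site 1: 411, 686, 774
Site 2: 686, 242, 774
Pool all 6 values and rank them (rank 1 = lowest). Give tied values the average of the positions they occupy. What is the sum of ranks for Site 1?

Sorted (ascending): 242, 411, 686, 686, 774, 774
The 2 values of 686 occupy positions 3–4 → average rank (3+4)/2 = 3.5.
The 2 values of 774 occupy positions 5–6 → average rank (5+6)/2 = 5.5.
Site 1 values → pooled ranks: 411→2, 686→3.5, 774→5.5
Rank sum = 2 + 3.5 + 5.5 = 11

11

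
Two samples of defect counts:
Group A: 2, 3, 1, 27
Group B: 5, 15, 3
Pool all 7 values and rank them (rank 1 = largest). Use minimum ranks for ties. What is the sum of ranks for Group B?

9

Sorted (descending): 27, 15, 5, 3, 3, 2, 1
The 2 values of 3 occupy positions 4–5 → each gets rank 4.
Group B values → pooled ranks: 5→3, 15→2, 3→4
Rank sum = 3 + 2 + 4 = 9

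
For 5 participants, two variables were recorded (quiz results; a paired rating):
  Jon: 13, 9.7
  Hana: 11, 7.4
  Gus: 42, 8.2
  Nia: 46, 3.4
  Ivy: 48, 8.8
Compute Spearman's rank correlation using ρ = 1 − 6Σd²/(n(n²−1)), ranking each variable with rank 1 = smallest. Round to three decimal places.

Ranks of variable 1: 2, 1, 3, 4, 5
Ranks of variable 2: 5, 2, 3, 1, 4
d = r₁ − r₂: -3, -1, 0, 3, 1
d²: 9, 1, 0, 9, 1; Σd² = 20
ρ = 1 − 6·20/(5·24) = 1 − 120/120 = 0.000

0.000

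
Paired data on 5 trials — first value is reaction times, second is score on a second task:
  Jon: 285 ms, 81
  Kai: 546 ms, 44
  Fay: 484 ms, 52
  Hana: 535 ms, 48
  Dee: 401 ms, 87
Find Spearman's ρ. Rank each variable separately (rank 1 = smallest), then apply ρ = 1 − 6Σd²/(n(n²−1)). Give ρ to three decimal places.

-0.900

Ranks of variable 1: 1, 5, 3, 4, 2
Ranks of variable 2: 4, 1, 3, 2, 5
d = r₁ − r₂: -3, 4, 0, 2, -3
d²: 9, 16, 0, 4, 9; Σd² = 38
ρ = 1 − 6·38/(5·24) = 1 − 228/120 = -0.900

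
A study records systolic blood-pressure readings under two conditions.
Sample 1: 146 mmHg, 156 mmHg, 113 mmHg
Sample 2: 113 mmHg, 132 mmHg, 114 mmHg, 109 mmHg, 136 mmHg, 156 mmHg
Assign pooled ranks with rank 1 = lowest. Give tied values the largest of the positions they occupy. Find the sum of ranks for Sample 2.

28

Sorted (ascending): 109, 113, 113, 114, 132, 136, 146, 156, 156
The 2 values of 113 occupy positions 2–3 → each gets rank 3.
The 2 values of 156 occupy positions 8–9 → each gets rank 9.
Sample 2 values → pooled ranks: 113→3, 132→5, 114→4, 109→1, 136→6, 156→9
Rank sum = 3 + 5 + 4 + 1 + 6 + 9 = 28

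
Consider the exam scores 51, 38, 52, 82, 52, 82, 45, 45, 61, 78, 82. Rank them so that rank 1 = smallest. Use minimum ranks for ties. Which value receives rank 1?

Sorted (ascending): 38, 45, 45, 51, 52, 52, 61, 78, 82, 82, 82
The 2 values of 45 occupy positions 2–3 → each gets rank 2.
The 2 values of 52 occupy positions 5–6 → each gets rank 5.
The 3 values of 82 occupy positions 9–11 → each gets rank 9.
Rank 1 → value 38.

38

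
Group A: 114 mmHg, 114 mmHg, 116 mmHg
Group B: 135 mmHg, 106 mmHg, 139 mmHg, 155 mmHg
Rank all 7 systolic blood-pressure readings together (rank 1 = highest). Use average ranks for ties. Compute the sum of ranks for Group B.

13

Sorted (descending): 155, 139, 135, 116, 114, 114, 106
The 2 values of 114 occupy positions 5–6 → average rank (5+6)/2 = 5.5.
Group B values → pooled ranks: 135→3, 106→7, 139→2, 155→1
Rank sum = 3 + 7 + 2 + 1 = 13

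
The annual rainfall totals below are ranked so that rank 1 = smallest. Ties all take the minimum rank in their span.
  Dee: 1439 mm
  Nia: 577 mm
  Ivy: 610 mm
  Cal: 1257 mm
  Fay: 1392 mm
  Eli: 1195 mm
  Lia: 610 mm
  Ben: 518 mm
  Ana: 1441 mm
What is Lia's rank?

3

Sorted (ascending): 518, 577, 610, 610, 1195, 1257, 1392, 1439, 1441
The 2 values of 610 occupy positions 3–4 → each gets rank 3.
Lia has value 610 mm → rank 3.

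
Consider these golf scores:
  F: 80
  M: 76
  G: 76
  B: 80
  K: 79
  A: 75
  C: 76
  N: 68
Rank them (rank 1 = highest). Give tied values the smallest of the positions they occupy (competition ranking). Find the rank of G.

4

Sorted (descending): 80, 80, 79, 76, 76, 76, 75, 68
The 2 values of 80 occupy positions 1–2 → each gets rank 1.
The 3 values of 76 occupy positions 4–6 → each gets rank 4.
G has value 76 → rank 4.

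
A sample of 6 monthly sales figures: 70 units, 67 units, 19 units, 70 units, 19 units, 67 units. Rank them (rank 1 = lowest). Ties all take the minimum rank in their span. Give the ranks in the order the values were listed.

Sorted (ascending): 19, 19, 67, 67, 70, 70
The 2 values of 19 occupy positions 1–2 → each gets rank 1.
The 2 values of 67 occupy positions 3–4 → each gets rank 3.
The 2 values of 70 occupy positions 5–6 → each gets rank 5.

5, 3, 1, 5, 1, 3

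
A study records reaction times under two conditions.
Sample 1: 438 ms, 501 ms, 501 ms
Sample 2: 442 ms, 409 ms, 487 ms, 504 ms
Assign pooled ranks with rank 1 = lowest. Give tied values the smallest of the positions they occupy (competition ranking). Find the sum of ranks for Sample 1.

12

Sorted (ascending): 409, 438, 442, 487, 501, 501, 504
The 2 values of 501 occupy positions 5–6 → each gets rank 5.
Sample 1 values → pooled ranks: 438→2, 501→5, 501→5
Rank sum = 2 + 5 + 5 = 12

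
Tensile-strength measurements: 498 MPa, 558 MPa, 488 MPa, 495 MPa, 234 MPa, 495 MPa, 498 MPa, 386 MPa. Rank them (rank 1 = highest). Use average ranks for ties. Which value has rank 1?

558

Sorted (descending): 558, 498, 498, 495, 495, 488, 386, 234
The 2 values of 498 occupy positions 2–3 → average rank (2+3)/2 = 2.5.
The 2 values of 495 occupy positions 4–5 → average rank (4+5)/2 = 4.5.
Rank 1 → value 558.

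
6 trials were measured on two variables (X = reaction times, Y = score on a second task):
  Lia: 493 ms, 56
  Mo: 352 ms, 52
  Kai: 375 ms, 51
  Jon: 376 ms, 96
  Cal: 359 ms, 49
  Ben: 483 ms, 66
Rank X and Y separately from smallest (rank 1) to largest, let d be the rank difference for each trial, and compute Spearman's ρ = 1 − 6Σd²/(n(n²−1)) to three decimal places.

Ranks of variable 1: 6, 1, 3, 4, 2, 5
Ranks of variable 2: 4, 3, 2, 6, 1, 5
d = r₁ − r₂: 2, -2, 1, -2, 1, 0
d²: 4, 4, 1, 4, 1, 0; Σd² = 14
ρ = 1 − 6·14/(6·35) = 1 − 84/210 = 0.600

0.600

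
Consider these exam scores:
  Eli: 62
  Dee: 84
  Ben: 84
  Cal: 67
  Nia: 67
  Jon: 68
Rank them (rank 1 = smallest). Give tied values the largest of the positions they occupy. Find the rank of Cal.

Sorted (ascending): 62, 67, 67, 68, 84, 84
The 2 values of 67 occupy positions 2–3 → each gets rank 3.
The 2 values of 84 occupy positions 5–6 → each gets rank 6.
Cal has value 67 → rank 3.

3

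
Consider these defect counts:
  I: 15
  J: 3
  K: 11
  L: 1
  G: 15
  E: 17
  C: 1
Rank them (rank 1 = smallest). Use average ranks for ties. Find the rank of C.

1.5

Sorted (ascending): 1, 1, 3, 11, 15, 15, 17
The 2 values of 1 occupy positions 1–2 → average rank (1+2)/2 = 1.5.
The 2 values of 15 occupy positions 5–6 → average rank (5+6)/2 = 5.5.
C has value 1 → rank 1.5.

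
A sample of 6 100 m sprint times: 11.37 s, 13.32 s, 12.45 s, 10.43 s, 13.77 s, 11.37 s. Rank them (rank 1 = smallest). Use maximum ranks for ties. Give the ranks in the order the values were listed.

Sorted (ascending): 10.43, 11.37, 11.37, 12.45, 13.32, 13.77
The 2 values of 11.37 occupy positions 2–3 → each gets rank 3.

3, 5, 4, 1, 6, 3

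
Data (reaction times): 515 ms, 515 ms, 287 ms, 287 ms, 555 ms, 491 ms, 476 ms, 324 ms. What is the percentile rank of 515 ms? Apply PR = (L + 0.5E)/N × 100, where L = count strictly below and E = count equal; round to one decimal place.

75.0

N = 8.
Strictly below 515: 5. Equal to 515: 2.
PR = (5 + 0.5·2)/8 × 100 = 75.0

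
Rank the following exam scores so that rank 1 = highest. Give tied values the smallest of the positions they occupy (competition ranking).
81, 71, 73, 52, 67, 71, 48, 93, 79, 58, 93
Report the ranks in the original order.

3, 6, 5, 10, 8, 6, 11, 1, 4, 9, 1

Sorted (descending): 93, 93, 81, 79, 73, 71, 71, 67, 58, 52, 48
The 2 values of 93 occupy positions 1–2 → each gets rank 1.
The 2 values of 71 occupy positions 6–7 → each gets rank 6.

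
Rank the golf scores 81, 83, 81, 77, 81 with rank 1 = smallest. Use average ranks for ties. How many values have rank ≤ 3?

4

Sorted (ascending): 77, 81, 81, 81, 83
The 3 values of 81 occupy positions 2–4 → average rank 3.
Ranks ≤ 3: {1, 3, 3, 3} → 4 values.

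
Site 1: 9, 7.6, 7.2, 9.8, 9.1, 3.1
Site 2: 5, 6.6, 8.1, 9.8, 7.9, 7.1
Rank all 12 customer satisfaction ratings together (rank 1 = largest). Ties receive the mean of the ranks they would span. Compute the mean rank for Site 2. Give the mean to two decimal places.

7.08

Sorted (descending): 9.8, 9.8, 9.1, 9, 8.1, 7.9, 7.6, 7.2, 7.1, 6.6, 5, 3.1
The 2 values of 9.8 occupy positions 1–2 → average rank (1+2)/2 = 1.5.
Site 2 values → pooled ranks: 5→11, 6.6→10, 8.1→5, 9.8→1.5, 7.9→6, 7.1→9
Mean rank = (11 + 10 + 5 + 1.5 + 6 + 9) / 6 = 7.08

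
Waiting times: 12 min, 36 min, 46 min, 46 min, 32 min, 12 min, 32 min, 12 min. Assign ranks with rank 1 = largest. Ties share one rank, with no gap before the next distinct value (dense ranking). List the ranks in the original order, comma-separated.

Sorted (descending): 46, 46, 36, 32, 32, 12, 12, 12
The 2 values of 46 share dense rank 1.
The 2 values of 32 share dense rank 3.
The 3 values of 12 share dense rank 4.
Remaining distinct values take the next consecutive integers.

4, 2, 1, 1, 3, 4, 3, 4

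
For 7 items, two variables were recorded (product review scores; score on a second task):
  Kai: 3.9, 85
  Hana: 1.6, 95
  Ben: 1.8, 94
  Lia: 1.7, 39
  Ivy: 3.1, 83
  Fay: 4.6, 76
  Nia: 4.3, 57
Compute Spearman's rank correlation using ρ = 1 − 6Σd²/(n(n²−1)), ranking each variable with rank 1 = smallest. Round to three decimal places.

Ranks of variable 1: 5, 1, 3, 2, 4, 7, 6
Ranks of variable 2: 5, 7, 6, 1, 4, 3, 2
d = r₁ − r₂: 0, -6, -3, 1, 0, 4, 4
d²: 0, 36, 9, 1, 0, 16, 16; Σd² = 78
ρ = 1 − 6·78/(7·48) = 1 − 468/336 = -0.393

-0.393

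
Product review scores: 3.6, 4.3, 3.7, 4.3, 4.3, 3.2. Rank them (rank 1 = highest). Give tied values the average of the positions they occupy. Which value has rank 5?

3.6

Sorted (descending): 4.3, 4.3, 4.3, 3.7, 3.6, 3.2
The 3 values of 4.3 occupy positions 1–3 → average rank 2.
Rank 5 → value 3.6.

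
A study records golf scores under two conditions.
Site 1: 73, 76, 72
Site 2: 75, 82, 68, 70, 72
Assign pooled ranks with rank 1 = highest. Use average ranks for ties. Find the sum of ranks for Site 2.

Sorted (descending): 82, 76, 75, 73, 72, 72, 70, 68
The 2 values of 72 occupy positions 5–6 → average rank (5+6)/2 = 5.5.
Site 2 values → pooled ranks: 75→3, 82→1, 68→8, 70→7, 72→5.5
Rank sum = 3 + 1 + 8 + 7 + 5.5 = 24.5

24.5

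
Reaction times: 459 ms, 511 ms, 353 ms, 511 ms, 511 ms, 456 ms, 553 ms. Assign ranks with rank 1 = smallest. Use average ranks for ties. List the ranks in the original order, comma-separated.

3, 5, 1, 5, 5, 2, 7

Sorted (ascending): 353, 456, 459, 511, 511, 511, 553
The 3 values of 511 occupy positions 4–6 → average rank 5.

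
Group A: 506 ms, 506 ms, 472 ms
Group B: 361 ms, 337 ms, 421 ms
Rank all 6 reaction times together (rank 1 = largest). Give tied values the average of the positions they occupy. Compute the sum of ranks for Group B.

15

Sorted (descending): 506, 506, 472, 421, 361, 337
The 2 values of 506 occupy positions 1–2 → average rank (1+2)/2 = 1.5.
Group B values → pooled ranks: 361→5, 337→6, 421→4
Rank sum = 5 + 6 + 4 = 15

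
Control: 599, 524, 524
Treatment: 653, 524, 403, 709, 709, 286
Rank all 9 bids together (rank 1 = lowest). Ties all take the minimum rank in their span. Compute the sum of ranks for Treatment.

29

Sorted (ascending): 286, 403, 524, 524, 524, 599, 653, 709, 709
The 3 values of 524 occupy positions 3–5 → each gets rank 3.
The 2 values of 709 occupy positions 8–9 → each gets rank 8.
Treatment values → pooled ranks: 653→7, 524→3, 403→2, 709→8, 709→8, 286→1
Rank sum = 7 + 3 + 2 + 8 + 8 + 1 = 29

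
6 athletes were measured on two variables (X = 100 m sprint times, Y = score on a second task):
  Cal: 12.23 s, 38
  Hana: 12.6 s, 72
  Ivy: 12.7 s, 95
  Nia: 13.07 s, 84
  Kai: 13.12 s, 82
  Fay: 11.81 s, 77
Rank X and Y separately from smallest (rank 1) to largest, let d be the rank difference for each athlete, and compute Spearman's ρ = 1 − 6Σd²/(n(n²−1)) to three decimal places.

0.600

Ranks of variable 1: 2, 3, 4, 5, 6, 1
Ranks of variable 2: 1, 2, 6, 5, 4, 3
d = r₁ − r₂: 1, 1, -2, 0, 2, -2
d²: 1, 1, 4, 0, 4, 4; Σd² = 14
ρ = 1 − 6·14/(6·35) = 1 − 84/210 = 0.600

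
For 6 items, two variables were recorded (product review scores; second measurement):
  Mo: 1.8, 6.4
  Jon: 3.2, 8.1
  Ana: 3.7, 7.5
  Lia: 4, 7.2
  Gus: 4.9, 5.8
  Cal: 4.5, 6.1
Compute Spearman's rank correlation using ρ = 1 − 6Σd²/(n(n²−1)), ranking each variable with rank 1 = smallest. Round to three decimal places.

-0.657

Ranks of variable 1: 1, 2, 3, 4, 6, 5
Ranks of variable 2: 3, 6, 5, 4, 1, 2
d = r₁ − r₂: -2, -4, -2, 0, 5, 3
d²: 4, 16, 4, 0, 25, 9; Σd² = 58
ρ = 1 − 6·58/(6·35) = 1 − 348/210 = -0.657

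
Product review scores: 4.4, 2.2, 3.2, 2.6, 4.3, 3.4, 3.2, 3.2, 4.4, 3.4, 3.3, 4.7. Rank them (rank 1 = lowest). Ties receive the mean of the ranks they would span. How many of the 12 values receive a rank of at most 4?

5

Sorted (ascending): 2.2, 2.6, 3.2, 3.2, 3.2, 3.3, 3.4, 3.4, 4.3, 4.4, 4.4, 4.7
The 3 values of 3.2 occupy positions 3–5 → average rank 4.
The 2 values of 3.4 occupy positions 7–8 → average rank (7+8)/2 = 7.5.
The 2 values of 4.4 occupy positions 10–11 → average rank (10+11)/2 = 10.5.
Ranks ≤ 4: {1, 2, 4, 4, 4} → 5 values.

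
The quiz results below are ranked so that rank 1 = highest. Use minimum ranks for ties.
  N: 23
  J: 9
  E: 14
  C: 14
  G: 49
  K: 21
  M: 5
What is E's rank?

4

Sorted (descending): 49, 23, 21, 14, 14, 9, 5
The 2 values of 14 occupy positions 4–5 → each gets rank 4.
E has value 14 → rank 4.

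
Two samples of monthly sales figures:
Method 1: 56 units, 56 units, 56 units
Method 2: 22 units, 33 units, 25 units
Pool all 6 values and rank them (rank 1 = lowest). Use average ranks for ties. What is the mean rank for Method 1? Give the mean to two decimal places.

Sorted (ascending): 22, 25, 33, 56, 56, 56
The 3 values of 56 occupy positions 4–6 → average rank 5.
Method 1 values → pooled ranks: 56→5, 56→5, 56→5
Mean rank = (5 + 5 + 5) / 3 = 5.00

5.00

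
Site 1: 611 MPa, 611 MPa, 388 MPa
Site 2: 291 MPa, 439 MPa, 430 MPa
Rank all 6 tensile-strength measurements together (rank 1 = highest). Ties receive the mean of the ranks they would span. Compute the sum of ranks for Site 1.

Sorted (descending): 611, 611, 439, 430, 388, 291
The 2 values of 611 occupy positions 1–2 → average rank (1+2)/2 = 1.5.
Site 1 values → pooled ranks: 611→1.5, 611→1.5, 388→5
Rank sum = 1.5 + 1.5 + 5 = 8

8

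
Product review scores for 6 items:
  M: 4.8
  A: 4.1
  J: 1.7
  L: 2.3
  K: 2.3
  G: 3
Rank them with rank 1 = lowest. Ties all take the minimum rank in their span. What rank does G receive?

4

Sorted (ascending): 1.7, 2.3, 2.3, 3, 4.1, 4.8
The 2 values of 2.3 occupy positions 2–3 → each gets rank 2.
G has value 3 → rank 4.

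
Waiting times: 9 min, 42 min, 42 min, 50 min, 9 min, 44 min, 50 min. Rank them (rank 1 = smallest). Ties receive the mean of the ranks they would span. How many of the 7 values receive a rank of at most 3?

2

Sorted (ascending): 9, 9, 42, 42, 44, 50, 50
The 2 values of 9 occupy positions 1–2 → average rank (1+2)/2 = 1.5.
The 2 values of 42 occupy positions 3–4 → average rank (3+4)/2 = 3.5.
The 2 values of 50 occupy positions 6–7 → average rank (6+7)/2 = 6.5.
Ranks ≤ 3: {1.5, 1.5} → 2 values.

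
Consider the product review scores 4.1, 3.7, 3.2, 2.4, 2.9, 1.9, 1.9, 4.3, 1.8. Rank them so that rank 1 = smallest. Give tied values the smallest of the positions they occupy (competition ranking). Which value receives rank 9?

Sorted (ascending): 1.8, 1.9, 1.9, 2.4, 2.9, 3.2, 3.7, 4.1, 4.3
The 2 values of 1.9 occupy positions 2–3 → each gets rank 2.
Rank 9 → value 4.3.

4.3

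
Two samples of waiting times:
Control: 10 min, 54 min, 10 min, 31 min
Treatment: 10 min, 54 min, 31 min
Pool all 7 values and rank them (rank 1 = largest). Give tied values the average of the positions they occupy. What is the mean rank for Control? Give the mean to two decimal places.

4.25

Sorted (descending): 54, 54, 31, 31, 10, 10, 10
The 2 values of 54 occupy positions 1–2 → average rank (1+2)/2 = 1.5.
The 2 values of 31 occupy positions 3–4 → average rank (3+4)/2 = 3.5.
The 3 values of 10 occupy positions 5–7 → average rank 6.
Control values → pooled ranks: 10→6, 54→1.5, 10→6, 31→3.5
Mean rank = (6 + 1.5 + 6 + 3.5) / 4 = 4.25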